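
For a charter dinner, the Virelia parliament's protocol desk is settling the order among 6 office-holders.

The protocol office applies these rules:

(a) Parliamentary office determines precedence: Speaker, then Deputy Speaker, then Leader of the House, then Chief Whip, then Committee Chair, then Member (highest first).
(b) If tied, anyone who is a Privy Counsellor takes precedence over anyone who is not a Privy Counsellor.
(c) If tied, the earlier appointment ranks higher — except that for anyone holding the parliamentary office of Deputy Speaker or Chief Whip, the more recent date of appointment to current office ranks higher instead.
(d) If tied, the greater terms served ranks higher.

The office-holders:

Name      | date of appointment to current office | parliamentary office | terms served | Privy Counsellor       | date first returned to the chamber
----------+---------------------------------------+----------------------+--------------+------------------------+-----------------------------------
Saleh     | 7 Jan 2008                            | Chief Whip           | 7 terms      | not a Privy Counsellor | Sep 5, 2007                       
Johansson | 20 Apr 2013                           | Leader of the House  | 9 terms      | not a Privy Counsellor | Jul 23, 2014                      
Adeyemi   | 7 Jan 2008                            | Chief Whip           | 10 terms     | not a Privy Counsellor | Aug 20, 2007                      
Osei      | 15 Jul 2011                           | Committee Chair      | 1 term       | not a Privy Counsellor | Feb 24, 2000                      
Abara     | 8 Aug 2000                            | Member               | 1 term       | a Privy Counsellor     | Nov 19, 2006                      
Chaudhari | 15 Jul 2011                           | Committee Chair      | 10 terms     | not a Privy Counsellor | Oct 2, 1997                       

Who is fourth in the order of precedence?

Chaudhari

By parliamentary office: Johansson (Leader of the House); then Adeyemi and Saleh (Chief Whip); then Chaudhari and Osei (Committee Chair); then Abara (Member).
Adeyemi and Saleh are each not a Privy Counsellor, so the next rule applies.
Adeyemi and Saleh both have date of appointment to current office 7 Jan 2008, so the next rule applies.
Among Adeyemi and Saleh, by terms served (higher first): Adeyemi (10 terms) before Saleh (7 terms).
Chaudhari and Osei are each not a Privy Counsellor, so the next rule applies.
Chaudhari and Osei both have date of appointment to current office 15 Jul 2011, so the next rule applies.
Among Chaudhari and Osei, by terms served (higher first): Chaudhari (10 terms) before Osei (1 term).
Order: Johansson, Adeyemi, Saleh, Chaudhari, Osei, Abara.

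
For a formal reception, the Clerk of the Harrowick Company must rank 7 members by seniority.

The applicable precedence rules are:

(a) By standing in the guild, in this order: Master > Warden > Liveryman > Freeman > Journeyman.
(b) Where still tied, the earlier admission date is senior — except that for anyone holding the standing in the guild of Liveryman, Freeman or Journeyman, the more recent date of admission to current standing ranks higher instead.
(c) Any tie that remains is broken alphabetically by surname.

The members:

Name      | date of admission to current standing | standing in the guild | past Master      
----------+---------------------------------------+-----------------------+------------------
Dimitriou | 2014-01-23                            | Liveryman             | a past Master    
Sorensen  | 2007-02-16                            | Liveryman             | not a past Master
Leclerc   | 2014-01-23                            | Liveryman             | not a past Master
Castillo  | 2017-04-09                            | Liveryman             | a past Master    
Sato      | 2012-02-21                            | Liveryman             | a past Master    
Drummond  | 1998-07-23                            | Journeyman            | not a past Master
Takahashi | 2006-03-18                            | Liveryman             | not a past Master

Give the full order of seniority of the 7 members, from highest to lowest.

By standing in the guild: Castillo, Dimitriou, Leclerc, Sato, Sorensen and Takahashi (Liveryman); then Drummond (Journeyman).
Among Castillo, Dimitriou, Leclerc, Sato, Sorensen and Takahashi, by date of admission to current standing (later first) (reversed rule for this group): Castillo (2017-04-09) before Dimitriou and Leclerc (2014-01-23) before Sato (2012-02-21) before Sorensen (2007-02-16) before Takahashi (2006-03-18).
Among Dimitriou and Leclerc, alphabetically by surname: Dimitriou before Leclerc.
Full order: Castillo, Dimitriou, Leclerc, Sato, Sorensen, Takahashi, Drummond.

Castillo, Dimitriou, Leclerc, Sato, Sorensen, Takahashi, Drummond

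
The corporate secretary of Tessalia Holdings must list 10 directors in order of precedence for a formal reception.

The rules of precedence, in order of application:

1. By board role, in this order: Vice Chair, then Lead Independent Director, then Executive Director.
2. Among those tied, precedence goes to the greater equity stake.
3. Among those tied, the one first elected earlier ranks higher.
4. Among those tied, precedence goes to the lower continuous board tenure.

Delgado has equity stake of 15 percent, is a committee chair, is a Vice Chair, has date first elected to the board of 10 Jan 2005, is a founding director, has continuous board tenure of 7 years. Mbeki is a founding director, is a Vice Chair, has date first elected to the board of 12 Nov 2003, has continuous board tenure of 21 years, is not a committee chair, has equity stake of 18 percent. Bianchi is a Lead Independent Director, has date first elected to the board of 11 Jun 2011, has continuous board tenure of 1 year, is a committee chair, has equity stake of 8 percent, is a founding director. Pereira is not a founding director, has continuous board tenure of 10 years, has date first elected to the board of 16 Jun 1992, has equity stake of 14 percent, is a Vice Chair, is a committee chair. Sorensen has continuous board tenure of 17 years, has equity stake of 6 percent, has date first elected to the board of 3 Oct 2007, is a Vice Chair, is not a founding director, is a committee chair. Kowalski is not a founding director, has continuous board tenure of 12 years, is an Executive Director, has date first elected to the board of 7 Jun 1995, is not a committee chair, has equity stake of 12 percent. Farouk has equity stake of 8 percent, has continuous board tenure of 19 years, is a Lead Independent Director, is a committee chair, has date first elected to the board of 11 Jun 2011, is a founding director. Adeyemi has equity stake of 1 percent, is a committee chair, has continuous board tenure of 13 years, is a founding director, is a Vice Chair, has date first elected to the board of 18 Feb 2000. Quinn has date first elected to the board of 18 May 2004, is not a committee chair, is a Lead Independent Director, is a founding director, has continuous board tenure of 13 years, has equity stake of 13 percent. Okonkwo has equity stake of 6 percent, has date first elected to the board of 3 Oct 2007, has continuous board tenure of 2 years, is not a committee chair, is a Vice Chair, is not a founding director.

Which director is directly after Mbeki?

Delgado

By board role: Mbeki, Delgado, Pereira, Okonkwo, Sorensen and Adeyemi (Vice Chair); then Quinn, Bianchi and Farouk (Lead Independent Director); then Kowalski (Executive Director).
Among Mbeki, Delgado, Pereira, Okonkwo, Sorensen and Adeyemi, by equity stake (higher first): Mbeki (18 percent) before Delgado (15 percent) before Pereira (14 percent) before Okonkwo and Sorensen (6 percent) before Adeyemi (1 percent).
Okonkwo and Sorensen both have date first elected to the board 3 Oct 2007, so the next rule applies.
Among Okonkwo and Sorensen, by continuous board tenure (lower first): Okonkwo (2 years) before Sorensen (17 years).
Among Quinn, Bianchi and Farouk, by equity stake (higher first): Quinn (13 percent) before Bianchi and Farouk (8 percent).
Bianchi and Farouk both have date first elected to the board 11 Jun 2011, so the next rule applies.
Among Bianchi and Farouk, by continuous board tenure (lower first): Bianchi (1 year) before Farouk (19 years).
Order: Mbeki, Delgado, Pereira, Okonkwo, Sorensen, Adeyemi, Quinn, Bianchi, Farouk, Kowalski.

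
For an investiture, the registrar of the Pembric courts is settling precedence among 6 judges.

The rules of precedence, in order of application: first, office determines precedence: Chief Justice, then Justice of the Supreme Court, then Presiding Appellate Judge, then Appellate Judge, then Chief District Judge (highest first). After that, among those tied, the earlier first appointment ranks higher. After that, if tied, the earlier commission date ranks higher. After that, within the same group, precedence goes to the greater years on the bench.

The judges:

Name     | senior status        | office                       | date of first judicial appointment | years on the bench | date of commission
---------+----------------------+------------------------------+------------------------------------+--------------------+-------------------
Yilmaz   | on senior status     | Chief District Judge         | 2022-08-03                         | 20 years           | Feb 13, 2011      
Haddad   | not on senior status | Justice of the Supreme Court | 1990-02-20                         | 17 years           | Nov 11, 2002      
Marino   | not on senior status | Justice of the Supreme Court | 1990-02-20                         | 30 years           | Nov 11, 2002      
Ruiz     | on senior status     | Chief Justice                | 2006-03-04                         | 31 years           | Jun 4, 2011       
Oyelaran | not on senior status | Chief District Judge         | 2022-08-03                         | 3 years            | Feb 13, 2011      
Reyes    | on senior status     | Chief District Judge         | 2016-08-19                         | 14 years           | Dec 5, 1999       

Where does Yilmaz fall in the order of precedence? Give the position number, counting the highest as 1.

By office: Ruiz (Chief Justice); then Marino and Haddad (Justice of the Supreme Court); then Reyes, Yilmaz and Oyelaran (Chief District Judge).
Marino and Haddad both have date of first judicial appointment 1990-02-20, so the next rule applies.
Marino and Haddad both have date of commission Nov 11, 2002, so the next rule applies.
Among Marino and Haddad, by years on the bench (higher first): Marino (30 years) before Haddad (17 years).
Among Reyes, Yilmaz and Oyelaran, by date of first judicial appointment (earlier first): Reyes (2016-08-19) before Yilmaz and Oyelaran (2022-08-03).
Yilmaz and Oyelaran both have date of commission Feb 13, 2011, so the next rule applies.
Among Yilmaz and Oyelaran, by years on the bench (higher first): Yilmaz (20 years) before Oyelaran (3 years).
Order: Ruiz, Marino, Haddad, Reyes, Yilmaz, Oyelaran. So position 5.

5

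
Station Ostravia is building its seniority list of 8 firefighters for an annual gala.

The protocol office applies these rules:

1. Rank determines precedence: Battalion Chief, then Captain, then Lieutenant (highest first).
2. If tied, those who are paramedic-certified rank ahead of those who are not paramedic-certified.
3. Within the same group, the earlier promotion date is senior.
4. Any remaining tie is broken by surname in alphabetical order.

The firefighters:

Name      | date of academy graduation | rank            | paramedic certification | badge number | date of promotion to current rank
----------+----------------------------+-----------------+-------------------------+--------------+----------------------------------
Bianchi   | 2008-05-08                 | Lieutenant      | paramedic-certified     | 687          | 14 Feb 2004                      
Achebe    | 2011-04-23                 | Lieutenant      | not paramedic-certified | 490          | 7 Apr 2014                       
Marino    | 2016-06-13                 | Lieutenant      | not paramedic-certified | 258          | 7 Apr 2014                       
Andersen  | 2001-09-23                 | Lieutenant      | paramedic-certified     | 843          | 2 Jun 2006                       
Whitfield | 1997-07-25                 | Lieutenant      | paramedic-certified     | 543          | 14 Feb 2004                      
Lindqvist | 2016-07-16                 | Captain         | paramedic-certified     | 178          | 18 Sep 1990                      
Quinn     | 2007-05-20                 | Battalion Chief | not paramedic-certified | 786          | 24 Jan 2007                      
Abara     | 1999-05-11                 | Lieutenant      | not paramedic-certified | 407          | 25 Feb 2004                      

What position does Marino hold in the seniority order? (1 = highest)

By rank: Quinn (Battalion Chief); then Lindqvist (Captain); then Bianchi, Whitfield, Andersen, Abara, Achebe and Marino (Lieutenant).
Among Bianchi, Whitfield, Andersen, Abara, Achebe and Marino, paramedic-certified before not paramedic-certified: Bianchi, Whitfield and Andersen (paramedic-certified) before Abara, Achebe and Marino (not paramedic-certified).
Among Bianchi, Whitfield and Andersen, by date of promotion to current rank (earlier first): Bianchi and Whitfield (14 Feb 2004) before Andersen (2 Jun 2006).
Among Bianchi and Whitfield, alphabetically by surname: Bianchi before Whitfield.
Among Abara, Achebe and Marino, by date of promotion to current rank (earlier first): Abara (25 Feb 2004) before Achebe and Marino (7 Apr 2014).
Among Achebe and Marino, alphabetically by surname: Achebe before Marino.
Order: Quinn, Lindqvist, Bianchi, Whitfield, Andersen, Abara, Achebe, Marino. So position 8.

8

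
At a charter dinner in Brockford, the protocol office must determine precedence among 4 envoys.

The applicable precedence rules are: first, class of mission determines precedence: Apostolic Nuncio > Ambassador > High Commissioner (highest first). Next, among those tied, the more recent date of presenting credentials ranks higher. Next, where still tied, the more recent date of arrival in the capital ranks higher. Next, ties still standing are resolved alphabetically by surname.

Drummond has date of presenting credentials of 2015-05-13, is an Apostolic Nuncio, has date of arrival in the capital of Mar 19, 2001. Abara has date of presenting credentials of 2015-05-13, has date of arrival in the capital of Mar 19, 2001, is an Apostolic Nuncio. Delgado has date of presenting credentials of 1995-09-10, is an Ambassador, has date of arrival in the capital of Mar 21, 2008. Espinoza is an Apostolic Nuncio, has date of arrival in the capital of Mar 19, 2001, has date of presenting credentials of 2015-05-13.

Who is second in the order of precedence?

By class of mission: Abara, Drummond and Espinoza (Apostolic Nuncio); then Delgado (Ambassador).
Abara, Drummond and Espinoza all have date of presenting credentials 2015-05-13, so the next rule applies.
Abara, Drummond and Espinoza all have date of arrival in the capital Mar 19, 2001, so the next rule applies.
Among Abara, Drummond and Espinoza, alphabetically by surname: Abara before Drummond before Espinoza.
Order: Abara, Drummond, Espinoza, Delgado.

Drummond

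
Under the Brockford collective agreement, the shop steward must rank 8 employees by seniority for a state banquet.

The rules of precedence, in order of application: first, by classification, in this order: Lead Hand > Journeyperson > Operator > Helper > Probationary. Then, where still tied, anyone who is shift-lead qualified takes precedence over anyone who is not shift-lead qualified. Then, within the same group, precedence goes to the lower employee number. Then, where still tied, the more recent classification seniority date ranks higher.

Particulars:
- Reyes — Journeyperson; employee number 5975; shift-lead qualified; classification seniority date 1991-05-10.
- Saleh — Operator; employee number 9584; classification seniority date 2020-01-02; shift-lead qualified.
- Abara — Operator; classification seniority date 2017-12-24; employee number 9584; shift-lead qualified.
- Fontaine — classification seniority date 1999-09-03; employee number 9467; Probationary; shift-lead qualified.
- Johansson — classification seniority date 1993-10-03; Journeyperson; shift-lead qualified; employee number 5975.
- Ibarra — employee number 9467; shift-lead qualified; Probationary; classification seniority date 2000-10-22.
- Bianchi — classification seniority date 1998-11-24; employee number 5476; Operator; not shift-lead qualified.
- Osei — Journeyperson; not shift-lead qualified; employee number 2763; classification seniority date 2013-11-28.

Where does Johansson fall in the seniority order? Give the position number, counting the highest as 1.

1

By classification: Johansson, Reyes and Osei (Journeyperson); then Saleh, Abara and Bianchi (Operator); then Ibarra and Fontaine (Probationary).
Among Johansson, Reyes and Osei, shift-lead qualified before not shift-lead qualified: Johansson and Reyes (shift-lead qualified) before Osei (not shift-lead qualified).
Johansson and Reyes both have employee number 5975, so the next rule applies.
Among Johansson and Reyes, by classification seniority date (later first): Johansson (1993-10-03) before Reyes (1991-05-10).
Among Saleh, Abara and Bianchi, shift-lead qualified before not shift-lead qualified: Saleh and Abara (shift-lead qualified) before Bianchi (not shift-lead qualified).
Saleh and Abara both have employee number 9584, so the next rule applies.
Among Saleh and Abara, by classification seniority date (later first): Saleh (2020-01-02) before Abara (2017-12-24).
Ibarra and Fontaine are each shift-lead qualified, so the next rule applies.
Ibarra and Fontaine both have employee number 9467, so the next rule applies.
Among Ibarra and Fontaine, by classification seniority date (later first): Ibarra (2000-10-22) before Fontaine (1999-09-03).
Order: Johansson, Reyes, Osei, Saleh, Abara, Bianchi, Ibarra, Fontaine. So position 1.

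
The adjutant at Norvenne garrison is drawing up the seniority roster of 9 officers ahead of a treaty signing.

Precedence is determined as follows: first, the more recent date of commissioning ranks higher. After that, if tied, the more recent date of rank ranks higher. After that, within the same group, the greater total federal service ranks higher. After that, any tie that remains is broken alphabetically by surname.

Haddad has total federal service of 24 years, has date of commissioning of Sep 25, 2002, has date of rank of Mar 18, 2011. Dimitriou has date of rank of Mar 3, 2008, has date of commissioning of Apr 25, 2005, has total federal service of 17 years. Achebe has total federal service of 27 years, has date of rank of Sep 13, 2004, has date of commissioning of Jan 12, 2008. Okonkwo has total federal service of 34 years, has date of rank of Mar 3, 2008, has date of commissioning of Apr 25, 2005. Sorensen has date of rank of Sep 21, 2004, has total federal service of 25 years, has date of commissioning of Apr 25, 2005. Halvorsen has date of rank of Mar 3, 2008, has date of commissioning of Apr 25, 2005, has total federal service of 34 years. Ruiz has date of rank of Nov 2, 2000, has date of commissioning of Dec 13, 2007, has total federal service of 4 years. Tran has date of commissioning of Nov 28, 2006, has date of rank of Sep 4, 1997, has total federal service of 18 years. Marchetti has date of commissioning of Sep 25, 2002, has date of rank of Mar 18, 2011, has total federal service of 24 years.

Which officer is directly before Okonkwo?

By date of commissioning (later first): Achebe (Jan 12, 2008); then Ruiz (Dec 13, 2007); then Tran (Nov 28, 2006); then Halvorsen, Okonkwo, Dimitriou and Sorensen (each Apr 25, 2005); then Haddad and Marchetti (both Sep 25, 2002).
Among Halvorsen, Okonkwo, Dimitriou and Sorensen, by date of rank (later first): Halvorsen, Okonkwo and Dimitriou (Mar 3, 2008) before Sorensen (Sep 21, 2004).
Among Halvorsen, Okonkwo and Dimitriou, by total federal service (higher first): Halvorsen and Okonkwo (34 years) before Dimitriou (17 years).
Among Halvorsen and Okonkwo, alphabetically by surname: Halvorsen before Okonkwo.
Haddad and Marchetti both have date of rank Mar 18, 2011, so the next rule applies.
Haddad and Marchetti both have total federal service 24 years, so the next rule applies.
Among Haddad and Marchetti, alphabetically by surname: Haddad before Marchetti.
Order: Achebe, Ruiz, Tran, Halvorsen, Okonkwo, Dimitriou, Sorensen, Haddad, Marchetti.

Halvorsen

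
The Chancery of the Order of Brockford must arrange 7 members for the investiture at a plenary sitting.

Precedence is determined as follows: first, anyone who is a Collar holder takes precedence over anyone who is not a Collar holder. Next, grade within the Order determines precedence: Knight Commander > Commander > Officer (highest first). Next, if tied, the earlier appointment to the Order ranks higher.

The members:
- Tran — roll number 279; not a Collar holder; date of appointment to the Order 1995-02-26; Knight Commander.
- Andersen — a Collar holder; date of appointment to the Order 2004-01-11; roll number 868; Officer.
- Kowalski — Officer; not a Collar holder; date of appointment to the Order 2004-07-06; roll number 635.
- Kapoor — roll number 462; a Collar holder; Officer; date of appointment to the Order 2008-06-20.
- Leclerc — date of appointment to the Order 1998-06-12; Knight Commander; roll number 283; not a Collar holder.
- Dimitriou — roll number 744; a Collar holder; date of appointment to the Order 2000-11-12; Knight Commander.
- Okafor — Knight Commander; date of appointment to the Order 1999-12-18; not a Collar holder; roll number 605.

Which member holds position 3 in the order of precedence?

Kapoor

By the first rule: Dimitriou, Andersen and Kapoor (each a Collar holder); then Tran, Leclerc, Okafor and Kowalski (each not a Collar holder).
Among Dimitriou, Andersen and Kapoor, by grade within the Order: Dimitriou (Knight Commander) before Andersen and Kapoor (Officer).
Among Andersen and Kapoor, by date of appointment to the Order (earlier first): Andersen (2004-01-11) before Kapoor (2008-06-20).
Among Tran, Leclerc, Okafor and Kowalski, by grade within the Order: Tran, Leclerc and Okafor (Knight Commander) before Kowalski (Officer).
Among Tran, Leclerc and Okafor, by date of appointment to the Order (earlier first): Tran (1995-02-26) before Leclerc (1998-06-12) before Okafor (1999-12-18).
Order: Dimitriou, Andersen, Kapoor, Tran, Leclerc, Okafor, Kowalski.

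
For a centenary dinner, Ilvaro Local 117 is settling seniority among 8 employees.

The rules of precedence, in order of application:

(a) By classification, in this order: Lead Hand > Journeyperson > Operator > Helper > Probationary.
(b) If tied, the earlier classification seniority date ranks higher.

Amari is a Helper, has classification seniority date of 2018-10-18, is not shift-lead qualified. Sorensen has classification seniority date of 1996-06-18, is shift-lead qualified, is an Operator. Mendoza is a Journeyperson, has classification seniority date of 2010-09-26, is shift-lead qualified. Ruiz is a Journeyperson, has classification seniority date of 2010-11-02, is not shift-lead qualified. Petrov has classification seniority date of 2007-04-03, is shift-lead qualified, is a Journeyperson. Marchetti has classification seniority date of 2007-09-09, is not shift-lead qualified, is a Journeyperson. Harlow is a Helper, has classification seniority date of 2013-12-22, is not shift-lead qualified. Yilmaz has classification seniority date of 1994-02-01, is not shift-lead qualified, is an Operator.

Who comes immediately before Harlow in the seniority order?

By classification: Petrov, Marchetti, Mendoza and Ruiz (Journeyperson); then Yilmaz and Sorensen (Operator); then Harlow and Amari (Helper).
Among Petrov, Marchetti, Mendoza and Ruiz, by classification seniority date (earlier first): Petrov (2007-04-03) before Marchetti (2007-09-09) before Mendoza (2010-09-26) before Ruiz (2010-11-02).
Among Yilmaz and Sorensen, by classification seniority date (earlier first): Yilmaz (1994-02-01) before Sorensen (1996-06-18).
Among Harlow and Amari, by classification seniority date (earlier first): Harlow (2013-12-22) before Amari (2018-10-18).
Order: Petrov, Marchetti, Mendoza, Ruiz, Yilmaz, Sorensen, Harlow, Amari.

Sorensen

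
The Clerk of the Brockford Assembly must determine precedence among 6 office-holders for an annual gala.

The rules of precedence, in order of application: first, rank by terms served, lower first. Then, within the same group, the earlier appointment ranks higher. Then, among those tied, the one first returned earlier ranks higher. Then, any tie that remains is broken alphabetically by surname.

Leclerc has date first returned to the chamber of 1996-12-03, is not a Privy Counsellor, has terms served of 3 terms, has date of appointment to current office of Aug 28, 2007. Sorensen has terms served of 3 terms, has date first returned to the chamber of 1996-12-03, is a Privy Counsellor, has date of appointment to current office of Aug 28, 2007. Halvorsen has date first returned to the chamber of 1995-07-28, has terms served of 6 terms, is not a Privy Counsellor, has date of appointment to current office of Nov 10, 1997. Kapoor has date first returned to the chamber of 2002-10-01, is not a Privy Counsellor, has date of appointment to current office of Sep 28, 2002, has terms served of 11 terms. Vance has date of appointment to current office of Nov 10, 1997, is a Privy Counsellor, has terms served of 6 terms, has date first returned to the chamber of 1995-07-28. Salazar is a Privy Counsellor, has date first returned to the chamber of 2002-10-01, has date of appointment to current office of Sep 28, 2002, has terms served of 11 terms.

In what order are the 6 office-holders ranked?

Leclerc, Sorensen, Halvorsen, Vance, Kapoor, Salazar

By terms served (lower first): Leclerc and Sorensen (both 3 terms); then Halvorsen and Vance (both 6 terms); then Kapoor and Salazar (both 11 terms).
Leclerc and Sorensen both have date of appointment to current office Aug 28, 2007, so the next rule applies.
Leclerc and Sorensen both have date first returned to the chamber 1996-12-03, so the next rule applies.
Among Leclerc and Sorensen, alphabetically by surname: Leclerc before Sorensen.
Halvorsen and Vance both have date of appointment to current office Nov 10, 1997, so the next rule applies.
Halvorsen and Vance both have date first returned to the chamber 1995-07-28, so the next rule applies.
Among Halvorsen and Vance, alphabetically by surname: Halvorsen before Vance.
Kapoor and Salazar both have date of appointment to current office Sep 28, 2002, so the next rule applies.
Kapoor and Salazar both have date first returned to the chamber 2002-10-01, so the next rule applies.
Among Kapoor and Salazar, alphabetically by surname: Kapoor before Salazar.
Full order: Leclerc, Sorensen, Halvorsen, Vance, Kapoor, Salazar.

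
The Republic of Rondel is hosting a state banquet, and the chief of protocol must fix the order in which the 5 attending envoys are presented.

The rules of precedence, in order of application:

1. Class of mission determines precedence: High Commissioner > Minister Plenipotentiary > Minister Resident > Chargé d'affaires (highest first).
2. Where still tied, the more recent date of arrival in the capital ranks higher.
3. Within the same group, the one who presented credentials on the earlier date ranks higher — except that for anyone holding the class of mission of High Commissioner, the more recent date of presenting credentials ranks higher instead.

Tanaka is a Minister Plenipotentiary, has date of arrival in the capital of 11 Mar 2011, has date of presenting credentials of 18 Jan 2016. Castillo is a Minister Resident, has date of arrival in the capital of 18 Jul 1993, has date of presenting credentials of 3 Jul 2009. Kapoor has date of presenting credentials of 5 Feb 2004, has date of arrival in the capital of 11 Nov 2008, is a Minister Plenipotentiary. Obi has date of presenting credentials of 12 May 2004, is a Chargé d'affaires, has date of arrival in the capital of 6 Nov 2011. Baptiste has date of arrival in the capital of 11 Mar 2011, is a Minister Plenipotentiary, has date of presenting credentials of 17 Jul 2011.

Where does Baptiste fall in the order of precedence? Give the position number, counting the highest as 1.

1

By class of mission: Baptiste, Tanaka and Kapoor (Minister Plenipotentiary); then Castillo (Minister Resident); then Obi (Chargé d'affaires).
Among Baptiste, Tanaka and Kapoor, by date of arrival in the capital (later first): Baptiste and Tanaka (11 Mar 2011) before Kapoor (11 Nov 2008).
Among Baptiste and Tanaka, by date of presenting credentials (earlier first): Baptiste (17 Jul 2011) before Tanaka (18 Jan 2016).
Order: Baptiste, Tanaka, Kapoor, Castillo, Obi. So position 1.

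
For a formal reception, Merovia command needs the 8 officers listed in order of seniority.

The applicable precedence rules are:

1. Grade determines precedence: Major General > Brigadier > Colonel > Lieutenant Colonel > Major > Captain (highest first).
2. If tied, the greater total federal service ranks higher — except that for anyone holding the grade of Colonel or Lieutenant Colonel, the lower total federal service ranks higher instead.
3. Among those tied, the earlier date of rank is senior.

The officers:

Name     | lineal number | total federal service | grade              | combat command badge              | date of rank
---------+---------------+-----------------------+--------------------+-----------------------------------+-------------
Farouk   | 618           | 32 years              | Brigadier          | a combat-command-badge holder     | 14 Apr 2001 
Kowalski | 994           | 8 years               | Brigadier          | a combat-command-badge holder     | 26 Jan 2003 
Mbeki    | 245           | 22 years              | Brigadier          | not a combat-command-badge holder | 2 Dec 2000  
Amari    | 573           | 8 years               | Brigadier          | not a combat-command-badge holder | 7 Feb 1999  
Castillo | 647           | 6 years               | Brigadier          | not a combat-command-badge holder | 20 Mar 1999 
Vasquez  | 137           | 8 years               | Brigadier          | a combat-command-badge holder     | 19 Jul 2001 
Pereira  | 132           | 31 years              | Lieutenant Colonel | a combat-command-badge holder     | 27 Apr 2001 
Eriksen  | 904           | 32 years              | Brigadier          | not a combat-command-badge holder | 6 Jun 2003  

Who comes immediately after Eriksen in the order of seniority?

Mbeki

By grade: Farouk, Eriksen, Mbeki, Amari, Vasquez, Kowalski and Castillo (Brigadier); then Pereira (Lieutenant Colonel).
Among Farouk, Eriksen, Mbeki, Amari, Vasquez, Kowalski and Castillo, by total federal service (higher first): Farouk and Eriksen (32 years) before Mbeki (22 years) before Amari, Vasquez and Kowalski (8 years) before Castillo (6 years).
Among Farouk and Eriksen, by date of rank (earlier first): Farouk (14 Apr 2001) before Eriksen (6 Jun 2003).
Among Amari, Vasquez and Kowalski, by date of rank (earlier first): Amari (7 Feb 1999) before Vasquez (19 Jul 2001) before Kowalski (26 Jan 2003).
Order: Farouk, Eriksen, Mbeki, Amari, Vasquez, Kowalski, Castillo, Pereira.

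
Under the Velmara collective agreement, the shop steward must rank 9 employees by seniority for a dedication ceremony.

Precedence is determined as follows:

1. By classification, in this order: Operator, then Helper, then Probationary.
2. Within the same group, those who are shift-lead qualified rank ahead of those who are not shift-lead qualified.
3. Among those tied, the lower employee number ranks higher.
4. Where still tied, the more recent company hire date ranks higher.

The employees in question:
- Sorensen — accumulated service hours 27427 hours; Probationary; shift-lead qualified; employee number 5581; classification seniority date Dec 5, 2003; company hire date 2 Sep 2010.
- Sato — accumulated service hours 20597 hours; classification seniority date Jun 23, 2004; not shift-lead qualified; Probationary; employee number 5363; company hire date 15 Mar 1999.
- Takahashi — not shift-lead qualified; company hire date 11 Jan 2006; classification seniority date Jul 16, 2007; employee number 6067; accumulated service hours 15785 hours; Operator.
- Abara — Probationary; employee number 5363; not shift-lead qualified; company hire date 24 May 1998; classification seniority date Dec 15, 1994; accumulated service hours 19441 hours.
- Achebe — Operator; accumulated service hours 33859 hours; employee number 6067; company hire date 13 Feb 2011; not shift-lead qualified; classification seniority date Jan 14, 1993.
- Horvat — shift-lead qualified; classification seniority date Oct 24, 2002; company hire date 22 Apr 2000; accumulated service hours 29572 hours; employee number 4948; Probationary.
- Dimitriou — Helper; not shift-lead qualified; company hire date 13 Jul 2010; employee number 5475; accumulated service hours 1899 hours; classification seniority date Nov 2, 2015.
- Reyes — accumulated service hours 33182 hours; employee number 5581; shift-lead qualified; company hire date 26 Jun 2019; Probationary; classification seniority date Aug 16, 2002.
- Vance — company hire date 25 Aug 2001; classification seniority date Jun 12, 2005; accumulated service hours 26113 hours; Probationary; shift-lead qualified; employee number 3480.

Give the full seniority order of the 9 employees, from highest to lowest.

Achebe, Takahashi, Dimitriou, Vance, Horvat, Reyes, Sorensen, Sato, Abara

By classification: Achebe and Takahashi (Operator); then Dimitriou (Helper); then Vance, Horvat, Reyes, Sorensen, Sato and Abara (Probationary).
Achebe and Takahashi are each not shift-lead qualified, so the next rule applies.
Achebe and Takahashi both have employee number 6067, so the next rule applies.
Among Achebe and Takahashi, by company hire date (later first): Achebe (13 Feb 2011) before Takahashi (11 Jan 2006).
Among Vance, Horvat, Reyes, Sorensen, Sato and Abara, shift-lead qualified before not shift-lead qualified: Vance, Horvat, Reyes and Sorensen (shift-lead qualified) before Sato and Abara (not shift-lead qualified).
Among Vance, Horvat, Reyes and Sorensen, by employee number (lower first): Vance (3480) before Horvat (4948) before Reyes and Sorensen (5581).
Among Reyes and Sorensen, by company hire date (later first): Reyes (26 Jun 2019) before Sorensen (2 Sep 2010).
Sato and Abara both have employee number 5363, so the next rule applies.
Among Sato and Abara, by company hire date (later first): Sato (15 Mar 1999) before Abara (24 May 1998).
Full order: Achebe, Takahashi, Dimitriou, Vance, Horvat, Reyes, Sorensen, Sato, Abara.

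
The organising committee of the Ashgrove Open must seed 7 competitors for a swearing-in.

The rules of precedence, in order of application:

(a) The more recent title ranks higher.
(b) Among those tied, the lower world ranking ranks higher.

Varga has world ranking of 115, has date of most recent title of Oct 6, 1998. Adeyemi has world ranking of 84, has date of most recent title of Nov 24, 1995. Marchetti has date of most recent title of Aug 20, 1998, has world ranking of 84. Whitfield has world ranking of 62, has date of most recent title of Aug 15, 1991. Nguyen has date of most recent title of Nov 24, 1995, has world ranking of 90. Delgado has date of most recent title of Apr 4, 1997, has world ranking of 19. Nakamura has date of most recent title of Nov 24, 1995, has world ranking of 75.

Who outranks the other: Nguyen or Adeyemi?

By date of most recent title (later first): Varga (Oct 6, 1998); then Marchetti (Aug 20, 1998); then Delgado (Apr 4, 1997); then Nakamura, Adeyemi and Nguyen (each Nov 24, 1995); then Whitfield (Aug 15, 1991).
Among Nakamura, Adeyemi and Nguyen, by world ranking (lower first): Nakamura (75) before Adeyemi (84) before Nguyen (90).
So Adeyemi takes precedence.

Adeyemi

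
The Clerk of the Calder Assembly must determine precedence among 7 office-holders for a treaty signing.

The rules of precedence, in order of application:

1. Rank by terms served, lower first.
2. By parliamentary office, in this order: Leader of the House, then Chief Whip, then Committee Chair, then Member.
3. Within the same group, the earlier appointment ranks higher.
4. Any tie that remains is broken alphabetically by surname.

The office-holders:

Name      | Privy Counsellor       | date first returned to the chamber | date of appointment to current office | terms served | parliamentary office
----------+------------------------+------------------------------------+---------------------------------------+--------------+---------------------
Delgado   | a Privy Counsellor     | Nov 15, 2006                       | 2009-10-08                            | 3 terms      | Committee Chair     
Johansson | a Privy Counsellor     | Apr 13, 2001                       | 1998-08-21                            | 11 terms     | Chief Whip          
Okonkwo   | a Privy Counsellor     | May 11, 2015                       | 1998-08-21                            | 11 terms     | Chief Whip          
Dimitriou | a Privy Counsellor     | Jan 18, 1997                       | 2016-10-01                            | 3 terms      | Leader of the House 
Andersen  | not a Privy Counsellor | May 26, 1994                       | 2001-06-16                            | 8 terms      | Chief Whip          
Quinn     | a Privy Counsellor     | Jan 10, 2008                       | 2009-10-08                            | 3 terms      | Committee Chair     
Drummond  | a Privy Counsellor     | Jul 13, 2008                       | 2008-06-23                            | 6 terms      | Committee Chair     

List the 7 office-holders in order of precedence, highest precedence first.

Dimitriou, Delgado, Quinn, Drummond, Andersen, Johansson, Okonkwo

By terms served (lower first): Dimitriou, Delgado and Quinn (each 3 terms); then Drummond (6 terms); then Andersen (8 terms); then Johansson and Okonkwo (both 11 terms).
Among Dimitriou, Delgado and Quinn, by parliamentary office: Dimitriou (Leader of the House) before Delgado and Quinn (Committee Chair).
Delgado and Quinn both have date of appointment to current office 2009-10-08, so the next rule applies.
Among Delgado and Quinn, alphabetically by surname: Delgado before Quinn.
Johansson and Okonkwo are each Chief Whip, so the next rule applies.
Johansson and Okonkwo both have date of appointment to current office 1998-08-21, so the next rule applies.
Among Johansson and Okonkwo, alphabetically by surname: Johansson before Okonkwo.
Full order: Dimitriou, Delgado, Quinn, Drummond, Andersen, Johansson, Okonkwo.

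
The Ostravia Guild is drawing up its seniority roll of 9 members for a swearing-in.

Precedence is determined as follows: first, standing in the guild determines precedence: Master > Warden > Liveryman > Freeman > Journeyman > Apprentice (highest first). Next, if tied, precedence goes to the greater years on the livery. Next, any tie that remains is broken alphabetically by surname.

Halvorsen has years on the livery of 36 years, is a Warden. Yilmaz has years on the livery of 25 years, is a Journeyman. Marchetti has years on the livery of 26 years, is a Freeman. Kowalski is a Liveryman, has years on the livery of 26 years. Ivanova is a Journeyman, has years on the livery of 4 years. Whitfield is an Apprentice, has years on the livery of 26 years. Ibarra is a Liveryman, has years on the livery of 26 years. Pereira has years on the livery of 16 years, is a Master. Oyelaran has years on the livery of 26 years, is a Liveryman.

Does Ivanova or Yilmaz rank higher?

By standing in the guild: Pereira (Master); then Halvorsen (Warden); then Ibarra, Kowalski and Oyelaran (Liveryman); then Marchetti (Freeman); then Yilmaz and Ivanova (Journeyman); then Whitfield (Apprentice).
Ibarra, Kowalski and Oyelaran all have years on the livery 26 years, so the next rule applies.
Among Ibarra, Kowalski and Oyelaran, alphabetically by surname: Ibarra before Kowalski before Oyelaran.
Among Yilmaz and Ivanova, by years on the livery (higher first): Yilmaz (25 years) before Ivanova (4 years).
So Yilmaz takes precedence.

Yilmaz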